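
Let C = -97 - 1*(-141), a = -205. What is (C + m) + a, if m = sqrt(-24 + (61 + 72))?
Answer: -161 + sqrt(109) ≈ -150.56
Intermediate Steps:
C = 44 (C = -97 + 141 = 44)
m = sqrt(109) (m = sqrt(-24 + 133) = sqrt(109) ≈ 10.440)
(C + m) + a = (44 + sqrt(109)) - 205 = -161 + sqrt(109)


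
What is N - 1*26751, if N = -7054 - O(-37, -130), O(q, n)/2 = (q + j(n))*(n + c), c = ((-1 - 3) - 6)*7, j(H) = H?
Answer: -100605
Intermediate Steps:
c = -70 (c = (-4 - 6)*7 = -10*7 = -70)
O(q, n) = 2*(-70 + n)*(n + q) (O(q, n) = 2*((q + n)*(n - 70)) = 2*((n + q)*(-70 + n)) = 2*((-70 + n)*(n + q)) = 2*(-70 + n)*(n + q))
N = -73854 (N = -7054 - (-140*(-130) - 140*(-37) + 2*(-130)**2 + 2*(-130)*(-37)) = -7054 - (18200 + 5180 + 2*16900 + 9620) = -7054 - (18200 + 5180 + 33800 + 9620) = -7054 - 1*66800 = -7054 - 66800 = -73854)
N - 1*26751 = -73854 - 1*26751 = -73854 - 26751 = -100605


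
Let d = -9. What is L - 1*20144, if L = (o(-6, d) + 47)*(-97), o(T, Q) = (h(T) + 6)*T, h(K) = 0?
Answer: -21211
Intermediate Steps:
o(T, Q) = 6*T (o(T, Q) = (0 + 6)*T = 6*T)
L = -1067 (L = (6*(-6) + 47)*(-97) = (-36 + 47)*(-97) = 11*(-97) = -1067)
L - 1*20144 = -1067 - 1*20144 = -1067 - 20144 = -21211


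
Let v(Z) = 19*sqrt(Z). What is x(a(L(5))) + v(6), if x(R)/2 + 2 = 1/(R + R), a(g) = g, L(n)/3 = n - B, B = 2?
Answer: -35/9 + 19*sqrt(6) ≈ 42.651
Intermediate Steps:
L(n) = -6 + 3*n (L(n) = 3*(n - 1*2) = 3*(n - 2) = 3*(-2 + n) = -6 + 3*n)
x(R) = -4 + 1/R (x(R) = -4 + 2/(R + R) = -4 + 2/((2*R)) = -4 + 2*(1/(2*R)) = -4 + 1/R)
x(a(L(5))) + v(6) = (-4 + 1/(-6 + 3*5)) + 19*sqrt(6) = (-4 + 1/(-6 + 15)) + 19*sqrt(6) = (-4 + 1/9) + 19*sqrt(6) = -35/9 + 19*sqrt(6)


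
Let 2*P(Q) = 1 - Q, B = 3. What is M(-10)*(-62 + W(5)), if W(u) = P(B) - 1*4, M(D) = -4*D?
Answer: -2680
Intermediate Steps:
P(Q) = ½ - Q/2 (P(Q) = (1 - Q)/2 = ½ - Q/2)
W(u) = -5 (W(u) = (½ - ½*3) - 1*4 = (½ - 3/2) - 4 = -1 - 4 = -5)
M(-10)*(-62 + W(5)) = (-4*(-10))*(-62 - 5) = 40*(-67) = -2680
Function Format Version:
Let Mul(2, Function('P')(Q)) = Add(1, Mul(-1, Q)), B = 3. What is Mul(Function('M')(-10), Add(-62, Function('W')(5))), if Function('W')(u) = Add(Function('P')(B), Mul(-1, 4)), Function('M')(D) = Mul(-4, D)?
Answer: -2680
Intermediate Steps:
Function('P')(Q) = Add(Rational(1, 2), Mul(Rational(-1, 2), Q)) (Function('P')(Q) = Mul(Rational(1, 2), Add(1, Mul(-1, Q))) = Add(Rational(1, 2), Mul(Rational(-1, 2), Q)))
Function('W')(u) = -5 (Function('W')(u) = Add(Add(Rational(1, 2), Mul(Rational(-1, 2), 3)), Mul(-1, 4)) = Add(Add(Rational(1, 2), Rational(-3, 2)), -4) = Add(-1, -4) = -5)
Mul(Function('M')(-10), Add(-62, Function('W')(5))) = Mul(Mul(-4, -10), Add(-62, -5)) = Mul(40, -67) = -2680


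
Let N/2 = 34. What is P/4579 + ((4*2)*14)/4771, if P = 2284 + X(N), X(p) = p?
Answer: 11734240/21846409 ≈ 0.53712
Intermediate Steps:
N = 68 (N = 2*34 = 68)
P = 2352 (P = 2284 + 68 = 2352)
P/4579 + ((4*2)*14)/4771 = 2352/4579 + ((4*2)*14)/4771 = 2352*(1/4579) + (8*14)*(1/4771) = 2352/4579 + 112*(1/4771) = 2352/4579 + 112/4771 = 11734240/21846409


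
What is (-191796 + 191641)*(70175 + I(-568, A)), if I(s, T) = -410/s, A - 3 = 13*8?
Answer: -3089135275/284 ≈ -1.0877e+7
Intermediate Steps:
A = 107 (A = 3 + 13*8 = 3 + 104 = 107)
(-191796 + 191641)*(70175 + I(-568, A)) = (-191796 + 191641)*(70175 - 410/(-568)) = -155*(70175 - 410*(-1/568)) = -155*(70175 + 205/284) = -155*19929905/284 = -3089135275/284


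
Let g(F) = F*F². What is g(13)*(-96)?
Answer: -210912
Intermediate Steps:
g(F) = F³
g(13)*(-96) = 13³*(-96) = 2197*(-96) = -210912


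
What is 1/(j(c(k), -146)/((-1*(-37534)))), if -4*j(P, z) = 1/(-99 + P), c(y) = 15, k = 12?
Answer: 12611424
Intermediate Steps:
j(P, z) = -1/(4*(-99 + P))
1/(j(c(k), -146)/((-1*(-37534)))) = 1/((-1/(-396 + 4*15))/((-1*(-37534)))) = 1/(-1/(-396 + 60)/37534) = 1/(-1/(-336)*(1/37534)) = 1/(-1*(-1/336)*(1/37534)) = 1/((1/336)*(1/37534)) = 1/(1/12611424) = 12611424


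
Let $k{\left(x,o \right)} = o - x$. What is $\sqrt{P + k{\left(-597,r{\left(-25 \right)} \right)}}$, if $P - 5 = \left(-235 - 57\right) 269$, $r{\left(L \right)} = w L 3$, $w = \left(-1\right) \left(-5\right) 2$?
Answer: $6 i \sqrt{2186} \approx 280.53 i$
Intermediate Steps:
$w = 10$ ($w = 5 \cdot 2 = 10$)
$r{\left(L \right)} = 30 L$ ($r{\left(L \right)} = 10 L 3 = 30 L$)
$P = -78543$ ($P = 5 + \left(-235 - 57\right) 269 = 5 - 78548 = -78543$)
$\sqrt{P + k{\left(-597,r{\left(-25 \right)} \right)}} = \sqrt{-78543 + \left(30 \left(-25\right) - -597\right)} = \sqrt{-78543 + \left(-750 + 597\right)} = \sqrt{-78543 - 153} = \sqrt{-78696} = 6 i \sqrt{2186}$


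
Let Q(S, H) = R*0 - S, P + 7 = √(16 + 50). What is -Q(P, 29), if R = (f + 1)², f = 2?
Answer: -7 + √66 ≈ 1.1240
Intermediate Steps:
P = -7 + √66 (P = -7 + √(16 + 50) = -7 + √66 ≈ 1.1240)
R = 9 (R = (2 + 1)² = 3² = 9)
Q(S, H) = -S (Q(S, H) = 9*0 - S = 0 - S = -S)
-Q(P, 29) = -(-1)*(-7 + √66) = -(7 - √66) = -7 + √66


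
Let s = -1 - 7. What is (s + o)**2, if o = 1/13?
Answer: 10609/169 ≈ 62.775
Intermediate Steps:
o = 1/13 ≈ 0.076923
s = -8
(s + o)**2 = (-8 + 1/13)**2 = (-103/13)**2 = 10609/169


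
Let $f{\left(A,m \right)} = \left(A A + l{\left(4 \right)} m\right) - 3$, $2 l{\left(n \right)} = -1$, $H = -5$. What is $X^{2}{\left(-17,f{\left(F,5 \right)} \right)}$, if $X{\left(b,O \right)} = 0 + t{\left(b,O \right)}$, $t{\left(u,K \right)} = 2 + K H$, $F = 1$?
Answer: $\frac{2401}{4} \approx 600.25$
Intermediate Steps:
$t{\left(u,K \right)} = 2 - 5 K$ ($t{\left(u,K \right)} = 2 + K \left(-5\right) = 2 - 5 K$)
$l{\left(n \right)} = - \frac{1}{2}$ ($l{\left(n \right)} = \frac{1}{2} \left(-1\right) = - \frac{1}{2}$)
$f{\left(A,m \right)} = -3 + A^{2} - \frac{m}{2}$ ($f{\left(A,m \right)} = \left(A A - \frac{m}{2}\right) - 3 = \left(A^{2} - \frac{m}{2}\right) - 3 = -3 + A^{2} - \frac{m}{2}$)
$X{\left(b,O \right)} = 2 - 5 O$ ($X{\left(b,O \right)} = 0 - \left(-2 + 5 O\right) = 2 - 5 O$)
$X^{2}{\left(-17,f{\left(F,5 \right)} \right)} = \left(2 - 5 \left(-3 + 1^{2} - \frac{5}{2}\right)\right)^{2} = \left(2 - 5 \left(-3 + 1 - \frac{5}{2}\right)\right)^{2} = \left(2 - - \frac{45}{2}\right)^{2} = \left(2 + \frac{45}{2}\right)^{2} = \left(\frac{49}{2}\right)^{2} = \frac{2401}{4}$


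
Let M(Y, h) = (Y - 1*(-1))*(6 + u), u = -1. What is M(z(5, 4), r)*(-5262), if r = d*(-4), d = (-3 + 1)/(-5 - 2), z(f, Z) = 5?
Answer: -157860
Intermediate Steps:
d = 2/7 (d = -2/(-7) = -2*(-⅐) = 2/7 ≈ 0.28571)
r = -8/7 (r = (2/7)*(-4) = -8/7 ≈ -1.1429)
M(Y, h) = 5 + 5*Y (M(Y, h) = (Y - 1*(-1))*(6 - 1) = (Y + 1)*5 = (1 + Y)*5 = 5 + 5*Y)
M(z(5, 4), r)*(-5262) = (5 + 5*5)*(-5262) = (5 + 25)*(-5262) = 30*(-5262) = -157860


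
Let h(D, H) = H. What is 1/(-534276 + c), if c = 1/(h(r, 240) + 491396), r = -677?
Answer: -491636/262669315535 ≈ -1.8717e-6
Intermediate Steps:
c = 1/491636 (c = 1/(240 + 491396) = 1/491636 ≈ 2.0340e-6)
1/(-534276 + c) = 1/(-534276 + 1/491636) = 1/(-262669315535/491636) = -491636/262669315535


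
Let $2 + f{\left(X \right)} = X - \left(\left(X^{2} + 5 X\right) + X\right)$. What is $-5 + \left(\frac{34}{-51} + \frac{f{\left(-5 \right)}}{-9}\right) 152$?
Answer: $- \frac{653}{9} \approx -72.556$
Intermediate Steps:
$f{\left(X \right)} = -2 - X^{2} - 5 X$ ($f{\left(X \right)} = -2 - \left(X^{2} + 5 X\right) = -2 - X^{2} - 5 X$)
$-5 + \left(\frac{34}{-51} + \frac{f{\left(-5 \right)}}{-9}\right) 152 = -5 + \left(\frac{34}{-51} + \frac{-2 - \left(-5\right)^{2} - -25}{-9}\right) 152 = -5 + \left(34 \left(- \frac{1}{51}\right) + \left(-2 - 25 + 25\right) \left(- \frac{1}{9}\right)\right) 152 = -5 + \left(- \frac{2}{3} + \left(-2 - 25 + 25\right) \left(- \frac{1}{9}\right)\right) 152 = -5 + \left(- \frac{2}{3} - - \frac{2}{9}\right) 152 = -5 + \left(- \frac{2}{3} + \frac{2}{9}\right) 152 = -5 - \frac{608}{9} = - \frac{653}{9}$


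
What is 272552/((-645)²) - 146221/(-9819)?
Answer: 7056419957/453883275 ≈ 15.547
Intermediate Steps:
272552/((-645)²) - 146221/(-9819) = 272552/416025 - 146221*(-1/9819) = 272552*(1/416025) + 146221/9819 = 272552/416025 + 146221/9819 = 7056419957/453883275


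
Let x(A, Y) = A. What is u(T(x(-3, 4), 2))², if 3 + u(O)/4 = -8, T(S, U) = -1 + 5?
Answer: 1936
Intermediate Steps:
T(S, U) = 4
u(O) = -44 (u(O) = -12 + 4*(-8) = -12 - 32 = -44)
u(T(x(-3, 4), 2))² = (-44)² = 1936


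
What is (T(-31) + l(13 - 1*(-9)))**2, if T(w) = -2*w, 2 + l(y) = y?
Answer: 6724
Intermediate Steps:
l(y) = -2 + y
(T(-31) + l(13 - 1*(-9)))**2 = (-2*(-31) + (-2 + (13 - 1*(-9))))**2 = (62 + (-2 + (13 + 9)))**2 = (62 + (-2 + 22))**2 = (62 + 20)**2 = 82**2 = 6724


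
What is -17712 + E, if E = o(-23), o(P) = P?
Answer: -17735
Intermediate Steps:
E = -23
-17712 + E = -17712 - 23 = -17735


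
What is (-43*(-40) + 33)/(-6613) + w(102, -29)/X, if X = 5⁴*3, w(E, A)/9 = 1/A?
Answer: -31792964/119860625 ≈ -0.26525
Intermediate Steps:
w(E, A) = 9/A
X = 1875 (X = 625*3 = 1875)
(-43*(-40) + 33)/(-6613) + w(102, -29)/X = (-43*(-40) + 33)/(-6613) + (9/(-29))/1875 = (1720 + 33)*(-1/6613) + (9*(-1/29))*(1/1875) = 1753*(-1/6613) - 9/29*1/1875 = -1753/6613 - 3/18125 = -31792964/119860625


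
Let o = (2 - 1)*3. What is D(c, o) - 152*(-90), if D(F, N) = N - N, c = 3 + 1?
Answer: 13680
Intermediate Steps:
c = 4
o = 3 (o = 1*3 = 3)
D(F, N) = 0
D(c, o) - 152*(-90) = 0 - 152*(-90) = 0 + 13680 = 13680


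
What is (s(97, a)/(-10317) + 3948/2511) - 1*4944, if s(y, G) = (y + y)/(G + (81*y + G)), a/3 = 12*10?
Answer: -13557851140018/2743156179 ≈ -4942.4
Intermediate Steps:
a = 360 (a = 3*(12*10) = 3*120 = 360)
s(y, G) = 2*y/(2*G + 81*y) (s(y, G) = (2*y)/(G + (G + 81*y)) = (2*y)/(2*G + 81*y) = 2*y/(2*G + 81*y))
(s(97, a)/(-10317) + 3948/2511) - 1*4944 = ((2*97/(2*360 + 81*97))/(-10317) + 3948/2511) - 1*4944 = ((2*97/(720 + 7857))*(-1/10317) + 3948*(1/2511)) - 4944 = ((2*97/8577)*(-1/10317) + 1316/837) - 4944 = ((2*97*(1/8577))*(-1/10317) + 1316/837) - 4944 = ((194/8577)*(-1/10317) + 1316/837) - 4944 = (-194/88488909 + 1316/837) - 4944 = 4313008958/2743156179 - 4944 = -13557851140018/2743156179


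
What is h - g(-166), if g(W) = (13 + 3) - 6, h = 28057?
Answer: 28047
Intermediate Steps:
g(W) = 10 (g(W) = 16 - 6 = 10)
h - g(-166) = 28057 - 1*10 = 28057 - 10 = 28047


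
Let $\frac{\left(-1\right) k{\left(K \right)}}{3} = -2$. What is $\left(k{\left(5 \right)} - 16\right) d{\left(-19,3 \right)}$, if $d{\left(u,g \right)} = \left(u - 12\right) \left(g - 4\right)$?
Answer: $-310$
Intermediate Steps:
$d{\left(u,g \right)} = \left(-12 + u\right) \left(-4 + g\right)$
$k{\left(K \right)} = 6$ ($k{\left(K \right)} = \left(-3\right) \left(-2\right) = 6$)
$\left(k{\left(5 \right)} - 16\right) d{\left(-19,3 \right)} = \left(6 - 16\right) \left(48 - 36 - -76 + 3 \left(-19\right)\right) = \left(6 - 16\right) \left(48 - 36 + 76 - 57\right) = \left(-10\right) 31 = -310$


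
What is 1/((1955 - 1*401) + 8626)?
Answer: 1/10180 ≈ 9.8232e-5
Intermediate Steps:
1/((1955 - 1*401) + 8626) = 1/((1955 - 401) + 8626) = 1/(1554 + 8626) = 1/10180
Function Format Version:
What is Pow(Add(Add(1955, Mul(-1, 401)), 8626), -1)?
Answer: Rational(1, 10180) ≈ 9.8232e-5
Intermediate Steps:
Pow(Add(Add(1955, Mul(-1, 401)), 8626), -1) = Pow(Add(Add(1955, -401), 8626), -1) = Pow(Add(1554, 8626), -1) = Pow(10180, -1) = Rational(1, 10180)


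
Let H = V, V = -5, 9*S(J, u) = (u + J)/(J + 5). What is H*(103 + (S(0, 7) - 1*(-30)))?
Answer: -5992/9 ≈ -665.78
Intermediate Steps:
S(J, u) = (J + u)/(9*(5 + J)) (S(J, u) = ((u + J)/(J + 5))/9 = ((J + u)/(5 + J))/9 = (J + u)/(9*(5 + J)))
H = -5
H*(103 + (S(0, 7) - 1*(-30))) = -5*(103 + ((0 + 7)/(9*(5 + 0)) - 1*(-30))) = -5*(103 + ((⅑)*7/5 + 30)) = -5*(103 + ((⅑)*(⅕)*7 + 30)) = -5*(103 + (7/45 + 30)) = -5*(103 + 1357/45) = -5*5992/45 = -5992/9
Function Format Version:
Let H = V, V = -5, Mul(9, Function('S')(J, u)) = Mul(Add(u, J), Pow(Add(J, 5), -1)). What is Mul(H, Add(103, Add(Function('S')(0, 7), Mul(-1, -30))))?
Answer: Rational(-5992, 9) ≈ -665.78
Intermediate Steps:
Function('S')(J, u) = Mul(Rational(1, 9), Pow(Add(5, J), -1), Add(J, u)) (Function('S')(J, u) = Mul(Rational(1, 9), Mul(Add(u, J), Pow(Add(J, 5), -1))) = Mul(Rational(1, 9), Mul(Add(J, u), Pow(Add(5, J), -1))) = Mul(Rational(1, 9), Mul(Pow(Add(5, J), -1), Add(J, u))) = Mul(Rational(1, 9), Pow(Add(5, J), -1), Add(J, u)))
H = -5
Mul(H, Add(103, Add(Function('S')(0, 7), Mul(-1, -30)))) = Mul(-5, Add(103, Add(Mul(Rational(1, 9), Pow(Add(5, 0), -1), Add(0, 7)), Mul(-1, -30)))) = Mul(-5, Add(103, Add(Mul(Rational(1, 9), Pow(5, -1), 7), 30))) = Mul(-5, Add(103, Add(Mul(Rational(1, 9), Rational(1, 5), 7), 30))) = Mul(-5, Add(103, Add(Rational(7, 45), 30))) = Mul(-5, Add(103, Rational(1357, 45))) = Mul(-5, Rational(5992, 45)) = Rational(-5992, 9)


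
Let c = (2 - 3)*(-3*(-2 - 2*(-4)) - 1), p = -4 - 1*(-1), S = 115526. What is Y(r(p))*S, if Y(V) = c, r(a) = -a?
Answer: 2194994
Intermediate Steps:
p = -3 (p = -4 + 1 = -3)
c = 19 (c = -(-3*(-2 + 8) - 1) = -(-3*6 - 1) = -(-18 - 1) = -1*(-19) = 19)
Y(V) = 19
Y(r(p))*S = 19*115526 = 2194994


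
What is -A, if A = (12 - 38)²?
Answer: -676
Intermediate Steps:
A = 676 (A = (-26)² = 676)
-A = -1*676 = -676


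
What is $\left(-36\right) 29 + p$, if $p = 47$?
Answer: $-997$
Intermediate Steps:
$\left(-36\right) 29 + p = \left(-36\right) 29 + 47 = -1044 + 47 = -997$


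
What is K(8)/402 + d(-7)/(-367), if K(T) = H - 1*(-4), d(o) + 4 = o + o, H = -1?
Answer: 2779/49178 ≈ 0.056509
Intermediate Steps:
d(o) = -4 + 2*o (d(o) = -4 + (o + o) = -4 + 2*o)
K(T) = 3 (K(T) = -1 - 1*(-4) = -1 + 4 = 3)
K(8)/402 + d(-7)/(-367) = 3/402 + (-4 + 2*(-7))/(-367) = 3*(1/402) + (-4 - 14)*(-1/367) = 1/134 - 18*(-1/367) = 1/134 + 18/367 = 2779/49178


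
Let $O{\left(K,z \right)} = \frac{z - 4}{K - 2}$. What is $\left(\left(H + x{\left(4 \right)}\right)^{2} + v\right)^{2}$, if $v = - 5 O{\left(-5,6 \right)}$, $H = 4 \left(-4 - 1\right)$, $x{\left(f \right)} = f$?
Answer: $\frac{3247204}{49} \approx 66270.0$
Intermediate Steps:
$H = -20$ ($H = 4 \left(-5\right) = -20$)
$O{\left(K,z \right)} = \frac{-4 + z}{-2 + K}$
$v = \frac{10}{7}$ ($v = - 5 \frac{-4 + 6}{-2 - 5} = - 5 \frac{1}{-7} \cdot 2 = - 5 \left(\left(- \frac{1}{7}\right) 2\right) = \left(-5\right) \left(- \frac{2}{7}\right) = \frac{10}{7} \approx 1.4286$)
$\left(\left(H + x{\left(4 \right)}\right)^{2} + v\right)^{2} = \left(\left(-20 + 4\right)^{2} + \frac{10}{7}\right)^{2} = \left(\left(-16\right)^{2} + \frac{10}{7}\right)^{2} = \left(256 + \frac{10}{7}\right)^{2} = \left(\frac{1802}{7}\right)^{2} = \frac{3247204}{49}$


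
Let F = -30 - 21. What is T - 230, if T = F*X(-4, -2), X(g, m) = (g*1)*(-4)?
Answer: -1046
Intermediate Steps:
X(g, m) = -4*g (X(g, m) = g*(-4) = -4*g)
F = -51
T = -816 (T = -(-204)*(-4) = -51*16 = -816)
T - 230 = -816 - 230 = -1046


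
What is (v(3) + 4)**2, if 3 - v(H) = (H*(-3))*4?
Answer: 1849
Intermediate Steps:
v(H) = 3 + 12*H (v(H) = 3 - H*(-3)*4 = 3 - (-3*H)*4 = 3 - (-12)*H = 3 + 12*H)
(v(3) + 4)**2 = ((3 + 12*3) + 4)**2 = ((3 + 36) + 4)**2 = (39 + 4)**2 = 43**2 = 1849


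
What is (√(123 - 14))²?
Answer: 109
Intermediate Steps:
(√(123 - 14))² = (√109)² = 109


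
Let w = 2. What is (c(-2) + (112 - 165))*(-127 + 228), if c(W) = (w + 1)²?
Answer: -4444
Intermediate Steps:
c(W) = 9 (c(W) = (2 + 1)² = 3² = 9)
(c(-2) + (112 - 165))*(-127 + 228) = (9 + (112 - 165))*(-127 + 228) = (9 - 53)*101 = -44*101 = -4444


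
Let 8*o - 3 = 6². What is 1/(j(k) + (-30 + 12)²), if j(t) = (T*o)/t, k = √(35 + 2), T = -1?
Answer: 85248/27620183 + 104*√37/82860549 ≈ 0.0030941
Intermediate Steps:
o = 39/8 (o = 3/8 + (⅛)*6² = 3/8 + (⅛)*36 = 3/8 + 9/2 = 39/8 ≈ 4.8750)
k = √37 ≈ 6.0828
j(t) = -39/(8*t) (j(t) = (-1*39/8)/t = -39/(8*t))
1/(j(k) + (-30 + 12)²) = 1/(-39*√37/37/8 + (-30 + 12)²) = 1/(-39*√37/296 + (-18)²) = 1/(-39*√37/296 + 324) = 1/(324 - 39*√37/296)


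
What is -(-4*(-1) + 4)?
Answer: -8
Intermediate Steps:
-(-4*(-1) + 4) = -(4 + 4) = -1*8 = -8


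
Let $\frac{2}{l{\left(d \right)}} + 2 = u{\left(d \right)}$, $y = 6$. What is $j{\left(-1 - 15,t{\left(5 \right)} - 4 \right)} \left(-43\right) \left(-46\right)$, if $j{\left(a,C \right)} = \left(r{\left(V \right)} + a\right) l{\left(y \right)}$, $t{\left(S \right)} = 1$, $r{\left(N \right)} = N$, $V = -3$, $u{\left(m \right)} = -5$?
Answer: $\frac{75164}{7} \approx 10738.0$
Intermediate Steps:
$l{\left(d \right)} = - \frac{2}{7}$ ($l{\left(d \right)} = \frac{2}{-2 - 5} = \frac{2}{-7} = 2 \left(- \frac{1}{7}\right) = - \frac{2}{7}$)
$j{\left(a,C \right)} = \frac{6}{7} - \frac{2 a}{7}$ ($j{\left(a,C \right)} = \left(-3 + a\right) \left(- \frac{2}{7}\right) = \frac{6}{7} - \frac{2 a}{7}$)
$j{\left(-1 - 15,t{\left(5 \right)} - 4 \right)} \left(-43\right) \left(-46\right) = \left(\frac{6}{7} - \frac{2 \left(-1 - 15\right)}{7}\right) \left(-43\right) \left(-46\right) = \left(\frac{6}{7} - - \frac{32}{7}\right) \left(-43\right) \left(-46\right) = \left(\frac{6}{7} + \frac{32}{7}\right) \left(-43\right) \left(-46\right) = \frac{38}{7} \left(-43\right) \left(-46\right) = \left(- \frac{1634}{7}\right) \left(-46\right) = \frac{75164}{7}$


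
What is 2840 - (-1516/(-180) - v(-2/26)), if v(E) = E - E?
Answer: 127421/45 ≈ 2831.6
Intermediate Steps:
v(E) = 0
2840 - (-1516/(-180) - v(-2/26)) = 2840 - (-1516/(-180) - 1*0) = 2840 - (-1516*(-1/180) + 0) = 2840 - (379/45 + 0) = 2840 - 1*379/45 = 2840 - 379/45 = 127421/45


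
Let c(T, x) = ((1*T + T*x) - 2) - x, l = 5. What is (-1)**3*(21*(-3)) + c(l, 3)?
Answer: 78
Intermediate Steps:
c(T, x) = -2 + T - x + T*x (c(T, x) = ((T + T*x) - 2) - x = (-2 + T + T*x) - x = -2 + T - x + T*x)
(-1)**3*(21*(-3)) + c(l, 3) = (-1)**3*(21*(-3)) + (-2 + 5 - 1*3 + 5*3) = -1*(-63) + (-2 + 5 - 3 + 15) = 63 + 15 = 78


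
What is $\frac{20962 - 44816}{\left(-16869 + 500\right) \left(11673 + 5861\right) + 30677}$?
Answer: $\frac{23854}{286983369} \approx 8.312 \cdot 10^{-5}$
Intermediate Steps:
$\frac{20962 - 44816}{\left(-16869 + 500\right) \left(11673 + 5861\right) + 30677} = - \frac{23854}{\left(-16369\right) 17534 + 30677} = - \frac{23854}{-287014046 + 30677} = - \frac{23854}{-286983369} = \left(-23854\right) \left(- \frac{1}{286983369}\right) = \frac{23854}{286983369}$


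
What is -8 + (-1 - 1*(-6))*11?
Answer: 47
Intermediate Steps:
-8 + (-1 - 1*(-6))*11 = -8 + (-1 + 6)*11 = -8 + 5*11 = -8 + 55 = 47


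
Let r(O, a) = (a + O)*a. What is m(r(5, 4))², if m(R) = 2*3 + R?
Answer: 1764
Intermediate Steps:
r(O, a) = a*(O + a) (r(O, a) = (O + a)*a = a*(O + a))
m(R) = 6 + R
m(r(5, 4))² = (6 + 4*(5 + 4))² = (6 + 4*9)² = (6 + 36)² = 42² = 1764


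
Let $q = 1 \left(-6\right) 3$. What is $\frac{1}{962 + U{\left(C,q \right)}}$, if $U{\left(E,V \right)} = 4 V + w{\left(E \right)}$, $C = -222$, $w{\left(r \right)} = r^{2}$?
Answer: $\frac{1}{50174} \approx 1.9931 \cdot 10^{-5}$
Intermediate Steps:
$q = -18$ ($q = \left(-6\right) 3 = -18$)
$U{\left(E,V \right)} = E^{2} + 4 V$ ($U{\left(E,V \right)} = 4 V + E^{2} = E^{2} + 4 V$)
$\frac{1}{962 + U{\left(C,q \right)}} = \frac{1}{962 + \left(\left(-222\right)^{2} + 4 \left(-18\right)\right)} = \frac{1}{962 + \left(49284 - 72\right)} = \frac{1}{962 + 49212} = \frac{1}{50174}$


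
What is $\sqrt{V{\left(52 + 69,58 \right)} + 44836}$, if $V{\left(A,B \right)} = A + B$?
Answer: $\sqrt{45015} \approx 212.17$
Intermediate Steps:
$\sqrt{V{\left(52 + 69,58 \right)} + 44836} = \sqrt{\left(\left(52 + 69\right) + 58\right) + 44836} = \sqrt{\left(121 + 58\right) + 44836} = \sqrt{179 + 44836} = \sqrt{45015}$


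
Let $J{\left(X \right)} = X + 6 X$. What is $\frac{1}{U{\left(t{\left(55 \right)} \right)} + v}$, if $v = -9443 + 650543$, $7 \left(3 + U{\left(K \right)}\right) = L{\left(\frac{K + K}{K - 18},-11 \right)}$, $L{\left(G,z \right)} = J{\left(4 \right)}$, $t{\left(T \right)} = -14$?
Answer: $\frac{1}{641101} \approx 1.5598 \cdot 10^{-6}$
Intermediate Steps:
$J{\left(X \right)} = 7 X$
$L{\left(G,z \right)} = 28$ ($L{\left(G,z \right)} = 7 \cdot 4 = 28$)
$U{\left(K \right)} = 1$ ($U{\left(K \right)} = -3 + \frac{1}{7} \cdot 28 = -3 + 4 = 1$)
$v = 641100$
$\frac{1}{U{\left(t{\left(55 \right)} \right)} + v} = \frac{1}{1 + 641100} = \frac{1}{641101}$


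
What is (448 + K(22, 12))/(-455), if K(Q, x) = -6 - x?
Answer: -86/91 ≈ -0.94506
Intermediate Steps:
(448 + K(22, 12))/(-455) = (448 + (-6 - 1*12))/(-455) = (448 + (-6 - 12))*(-1/455) = (448 - 18)*(-1/455) = 430*(-1/455) = -86/91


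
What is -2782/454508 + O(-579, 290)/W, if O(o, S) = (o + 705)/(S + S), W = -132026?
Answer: -26636142571/4350498307580 ≈ -0.0061226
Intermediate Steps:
O(o, S) = (705 + o)/(2*S) (O(o, S) = (705 + o)/((2*S)) = (705 + o)*(1/(2*S)) = (705 + o)/(2*S))
-2782/454508 + O(-579, 290)/W = -2782/454508 + ((½)*(705 - 579)/290)/(-132026) = -2782*1/454508 + ((½)*(1/290)*126)*(-1/132026) = -1391/227254 + (63/290)*(-1/132026) = -1391/227254 - 63/38287540 = -26636142571/4350498307580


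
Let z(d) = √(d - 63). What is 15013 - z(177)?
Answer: 15013 - √114 ≈ 15002.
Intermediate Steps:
z(d) = √(-63 + d)
15013 - z(177) = 15013 - √(-63 + 177) = 15013 - √114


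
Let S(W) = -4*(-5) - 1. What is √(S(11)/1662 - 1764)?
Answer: I*√4872566838/1662 ≈ 42.0*I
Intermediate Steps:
S(W) = 19 (S(W) = 20 - 1 = 19)
√(S(11)/1662 - 1764) = √(19/1662 - 1764) = √(-2931749/1662) = I*√4872566838/1662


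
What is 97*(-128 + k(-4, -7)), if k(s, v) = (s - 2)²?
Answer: -8924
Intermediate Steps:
k(s, v) = (-2 + s)²
97*(-128 + k(-4, -7)) = 97*(-128 + (-2 - 4)²) = 97*(-128 + (-6)²) = 97*(-128 + 36) = 97*(-92) = -8924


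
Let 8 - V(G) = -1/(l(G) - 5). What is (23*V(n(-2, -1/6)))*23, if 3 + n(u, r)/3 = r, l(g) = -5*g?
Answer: 360778/85 ≈ 4244.4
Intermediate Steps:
n(u, r) = -9 + 3*r
V(G) = 8 + 1/(-5 - 5*G) (V(G) = 8 - (-1)/(-5*G - 5) = 8 - (-1)/(-5 - 5*G) = 8 + 1/(-5 - 5*G))
(23*V(n(-2, -1/6)))*23 = (23*((39 + 40*(-9 + 3*(-1/6)))/(5*(1 + (-9 + 3*(-1/6))))))*23 = (23*((39 + 40*(-9 + 3*(-1*⅙)))/(5*(1 + (-9 + 3*(-1*⅙))))))*23 = (23*((39 + 40*(-9 + 3*(-⅙)))/(5*(1 + (-9 + 3*(-⅙))))))*23 = (23*((39 + 40*(-9 - ½))/(5*(1 + (-9 - ½)))))*23 = (23*((39 + 40*(-19/2))/(5*(1 - 19/2))))*23 = (23*((39 - 380)/(5*(-17/2))))*23 = (23*((⅕)*(-2/17)*(-341)))*23 = (23*(682/85))*23 = (15686/85)*23 = 360778/85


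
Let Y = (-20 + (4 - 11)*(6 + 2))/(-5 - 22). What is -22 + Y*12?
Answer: 106/9 ≈ 11.778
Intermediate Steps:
Y = 76/27 (Y = (-20 - 7*8)/(-27) = (-20 - 56)*(-1/27) = -76*(-1/27) = 76/27 ≈ 2.8148)
-22 + Y*12 = -22 + (76/27)*12 = -22 + 304/9 = 106/9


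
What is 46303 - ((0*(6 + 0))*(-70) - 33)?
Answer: 46336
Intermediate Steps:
46303 - ((0*(6 + 0))*(-70) - 33) = 46303 - ((0*6)*(-70) - 33) = 46303 - (0*(-70) - 33) = 46303 - (0 - 33) = 46303 - 1*(-33) = 46303 + 33 = 46336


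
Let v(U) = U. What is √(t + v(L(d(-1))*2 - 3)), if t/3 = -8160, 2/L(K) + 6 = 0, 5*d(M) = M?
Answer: 7*I*√4497/3 ≈ 156.47*I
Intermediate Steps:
d(M) = M/5
L(K) = -⅓ (L(K) = 2/(-6 + 0) = 2/(-6) = 2*(-⅙) = -⅓)
t = -24480 (t = 3*(-8160) = -24480)
√(t + v(L(d(-1))*2 - 3)) = √(-24480 + (-⅓*2 - 3)) = √(-24480 + (-⅔ - 3)) = √(-24480 - 11/3) = √(-73451/3) = 7*I*√4497/3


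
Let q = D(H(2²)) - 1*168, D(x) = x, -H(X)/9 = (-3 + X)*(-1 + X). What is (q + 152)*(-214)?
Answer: 9202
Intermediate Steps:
H(X) = -9*(-1 + X)*(-3 + X) (H(X) = -9*(-3 + X)*(-1 + X) = -9*(-1 + X)*(-3 + X))
q = -195 (q = (-27 - 9*(2²)² + 36*2²) - 1*168 = (-27 - 9*4² + 36*4) - 168 = (-27 - 9*16 + 144) - 168 = (-27 - 144 + 144) - 168 = -27 - 168 = -195)
(q + 152)*(-214) = (-195 + 152)*(-214) = -43*(-214) = 9202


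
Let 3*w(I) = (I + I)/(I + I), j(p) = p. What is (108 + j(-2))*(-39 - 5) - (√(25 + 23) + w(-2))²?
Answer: -42409/9 - 8*√3/3 ≈ -4716.7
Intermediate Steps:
w(I) = ⅓ (w(I) = ((I + I)/(I + I))/3 = ((2*I)/((2*I)))/3 = ((2*I)*(1/(2*I)))/3 = (⅓)*1 = ⅓)
(108 + j(-2))*(-39 - 5) - (√(25 + 23) + w(-2))² = (108 - 2)*(-39 - 5) - (√(25 + 23) + ⅓)² = 106*(-44) - (√48 + ⅓)² = -4664 - (4*√3 + ⅓)² = -4664 - (⅓ + 4*√3)²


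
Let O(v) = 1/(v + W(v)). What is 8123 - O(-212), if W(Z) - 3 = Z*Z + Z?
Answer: 361660328/44523 ≈ 8123.0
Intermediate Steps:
W(Z) = 3 + Z + Z**2 (W(Z) = 3 + (Z*Z + Z) = 3 + (Z**2 + Z) = 3 + (Z + Z**2) = 3 + Z + Z**2)
O(v) = 1/(3 + v**2 + 2*v) (O(v) = 1/(v + (3 + v + v**2)) = 1/(3 + v**2 + 2*v))
8123 - O(-212) = 8123 - 1/(3 + (-212)**2 + 2*(-212)) = 8123 - 1/(3 + 44944 - 424) = 8123 - 1/44523 = 361660328/44523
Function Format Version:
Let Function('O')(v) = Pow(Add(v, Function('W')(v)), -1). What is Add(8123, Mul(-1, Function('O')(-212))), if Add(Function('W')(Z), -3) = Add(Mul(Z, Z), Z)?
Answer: Rational(361660328, 44523) ≈ 8123.0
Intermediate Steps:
Function('W')(Z) = Add(3, Z, Pow(Z, 2)) (Function('W')(Z) = Add(3, Add(Mul(Z, Z), Z)) = Add(3, Add(Pow(Z, 2), Z)) = Add(3, Add(Z, Pow(Z, 2))) = Add(3, Z, Pow(Z, 2)))
Function('O')(v) = Pow(Add(3, Pow(v, 2), Mul(2, v)), -1) (Function('O')(v) = Pow(Add(v, Add(3, v, Pow(v, 2))), -1) = Pow(Add(3, Pow(v, 2), Mul(2, v)), -1))
Add(8123, Mul(-1, Function('O')(-212))) = Add(8123, Mul(-1, Pow(Add(3, Pow(-212, 2), Mul(2, -212)), -1))) = Add(8123, Mul(-1, Pow(Add(3, 44944, -424), -1))) = Add(8123, Mul(-1, Pow(44523, -1))) = Add(8123, Mul(-1, Rational(1, 44523))) = Add(8123, Rational(-1, 44523)) = Rational(361660328, 44523)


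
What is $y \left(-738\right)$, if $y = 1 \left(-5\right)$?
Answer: $3690$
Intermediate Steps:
$y = -5$
$y \left(-738\right) = \left(-5\right) \left(-738\right) = 3690$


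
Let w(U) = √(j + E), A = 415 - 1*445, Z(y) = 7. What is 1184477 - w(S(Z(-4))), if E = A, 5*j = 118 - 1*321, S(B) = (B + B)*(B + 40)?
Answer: 1184477 - I*√1765/5 ≈ 1.1845e+6 - 8.4024*I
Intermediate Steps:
S(B) = 2*B*(40 + B) (S(B) = (2*B)*(40 + B) = 2*B*(40 + B))
j = -203/5 (j = (118 - 1*321)/5 = (118 - 321)/5 = (⅕)*(-203) = -203/5 ≈ -40.600)
A = -30 (A = 415 - 445 = -30)
E = -30
w(U) = I*√1765/5 (w(U) = √(-203/5 - 30) = √(-353/5) = I*√1765/5)
1184477 - w(S(Z(-4))) = 1184477 - I*√1765/5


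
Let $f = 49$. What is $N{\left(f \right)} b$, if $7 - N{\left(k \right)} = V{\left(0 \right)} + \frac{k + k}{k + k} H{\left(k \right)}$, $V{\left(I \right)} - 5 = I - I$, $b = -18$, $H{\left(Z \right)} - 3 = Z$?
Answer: $900$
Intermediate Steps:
$H{\left(Z \right)} = 3 + Z$
$V{\left(I \right)} = 5$ ($V{\left(I \right)} = 5 + \left(I - I\right) = 5 + 0 = 5$)
$N{\left(k \right)} = -1 - k$ ($N{\left(k \right)} = 7 - \left(5 + \frac{k + k}{k + k} \left(3 + k\right)\right) = 7 - \left(5 + \frac{2 k}{2 k} \left(3 + k\right)\right) = 7 - \left(5 + 2 k \frac{1}{2 k} \left(3 + k\right)\right) = 7 - \left(5 + 1 \left(3 + k\right)\right) = 7 - \left(5 + \left(3 + k\right)\right) = 7 - \left(8 + k\right) = -1 - k$)
$N{\left(f \right)} b = \left(-1 - 49\right) \left(-18\right) = \left(-50\right) \left(-18\right) = 900$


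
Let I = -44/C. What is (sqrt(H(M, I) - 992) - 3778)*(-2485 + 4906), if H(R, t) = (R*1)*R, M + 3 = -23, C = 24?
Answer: -9146538 + 4842*I*sqrt(79) ≈ -9.1465e+6 + 43037.0*I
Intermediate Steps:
M = -26 (M = -3 - 23 = -26)
I = -11/6 (I = -44/24 = -44*1/24 = -11/6 ≈ -1.8333)
H(R, t) = R**2 (H(R, t) = R*R = R**2)
(sqrt(H(M, I) - 992) - 3778)*(-2485 + 4906) = (sqrt((-26)**2 - 992) - 3778)*(-2485 + 4906) = (sqrt(676 - 992) - 3778)*2421 = (sqrt(-316) - 3778)*2421 = (2*I*sqrt(79) - 3778)*2421 = (-3778 + 2*I*sqrt(79))*2421 = -9146538 + 4842*I*sqrt(79)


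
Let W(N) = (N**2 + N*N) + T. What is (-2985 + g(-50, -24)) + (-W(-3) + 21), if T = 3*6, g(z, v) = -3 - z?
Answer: -2953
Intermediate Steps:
T = 18
W(N) = 18 + 2*N**2 (W(N) = (N**2 + N*N) + 18 = (N**2 + N**2) + 18 = 2*N**2 + 18 = 18 + 2*N**2)
(-2985 + g(-50, -24)) + (-W(-3) + 21) = (-2985 + (-3 - 1*(-50))) + (-(18 + 2*(-3)**2) + 21) = (-2985 + (-3 + 50)) + (-(18 + 2*9) + 21) = (-2985 + 47) + (-(18 + 18) + 21) = -2938 + (-1*36 + 21) = -2938 + (-36 + 21) = -2938 - 15 = -2953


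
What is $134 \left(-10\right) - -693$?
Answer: $-647$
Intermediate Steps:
$134 \left(-10\right) - -693 = -1340 + 693 = -647$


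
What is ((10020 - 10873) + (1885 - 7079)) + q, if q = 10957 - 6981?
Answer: -2071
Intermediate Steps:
q = 3976
((10020 - 10873) + (1885 - 7079)) + q = ((10020 - 10873) + (1885 - 7079)) + 3976 = (-853 - 5194) + 3976 = -6047 + 3976 = -2071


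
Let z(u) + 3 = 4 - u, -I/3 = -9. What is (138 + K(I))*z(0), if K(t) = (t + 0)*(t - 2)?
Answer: 813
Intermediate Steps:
I = 27 (I = -3*(-9) = 27)
K(t) = t*(-2 + t)
z(u) = 1 - u (z(u) = -3 + (4 - u) = 1 - u)
(138 + K(I))*z(0) = (138 + 27*(-2 + 27))*(1 - 1*0) = (138 + 27*25)*(1 + 0) = (138 + 675)*1 = 813*1 = 813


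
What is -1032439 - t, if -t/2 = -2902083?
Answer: -6836605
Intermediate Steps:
t = 5804166 (t = -2*(-2902083) = 5804166)
-1032439 - t = -1032439 - 1*5804166 = -1032439 - 5804166 = -6836605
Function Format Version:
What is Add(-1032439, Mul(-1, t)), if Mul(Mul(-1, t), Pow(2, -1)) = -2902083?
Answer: -6836605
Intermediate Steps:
t = 5804166 (t = Mul(-2, -2902083) = 5804166)
Add(-1032439, Mul(-1, t)) = Add(-1032439, Mul(-1, 5804166)) = Add(-1032439, -5804166) = -6836605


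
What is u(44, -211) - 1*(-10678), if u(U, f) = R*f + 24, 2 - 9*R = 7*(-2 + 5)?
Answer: 100327/9 ≈ 11147.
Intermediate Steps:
R = -19/9 (R = 2/9 - 7*(-2 + 5)/9 = 2/9 - 7*3/9 = 2/9 - ⅑*21 = 2/9 - 7/3 = -19/9 ≈ -2.1111)
u(U, f) = 24 - 19*f/9 (u(U, f) = -19*f/9 + 24 = 24 - 19*f/9)
u(44, -211) - 1*(-10678) = (24 - 19/9*(-211)) - 1*(-10678) = (24 + 4009/9) + 10678 = 4225/9 + 10678 = 100327/9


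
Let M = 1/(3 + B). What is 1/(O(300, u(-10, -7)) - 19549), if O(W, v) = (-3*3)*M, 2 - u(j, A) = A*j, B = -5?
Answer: -2/39089 ≈ -5.1165e-5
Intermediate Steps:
M = -½ (M = 1/(3 - 5) = 1/(-2) = -½ ≈ -0.50000)
u(j, A) = 2 - A*j
O(W, v) = 9/2 (O(W, v) = -3*3*(-½) = -9*(-½) = 9/2)
1/(O(300, u(-10, -7)) - 19549) = 1/(9/2 - 19549) = 1/(-39089/2) = -2/39089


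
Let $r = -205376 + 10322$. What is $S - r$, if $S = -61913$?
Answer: $133141$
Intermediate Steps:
$r = -195054$
$S - r = -61913 - -195054 = -61913 + 195054 = 133141$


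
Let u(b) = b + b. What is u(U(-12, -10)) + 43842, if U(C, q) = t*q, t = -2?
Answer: 43882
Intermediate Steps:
U(C, q) = -2*q
u(b) = 2*b
u(U(-12, -10)) + 43842 = 2*(-2*(-10)) + 43842 = 2*20 + 43842 = 40 + 43842 = 43882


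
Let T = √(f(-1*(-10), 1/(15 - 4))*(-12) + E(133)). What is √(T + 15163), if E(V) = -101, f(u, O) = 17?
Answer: √(15163 + I*√305) ≈ 123.14 + 0.0709*I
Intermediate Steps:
T = I*√305 (T = √(17*(-12) - 101) = √(-204 - 101) = √(-305) = I*√305 ≈ 17.464*I)
√(T + 15163) = √(I*√305 + 15163) = √(15163 + I*√305)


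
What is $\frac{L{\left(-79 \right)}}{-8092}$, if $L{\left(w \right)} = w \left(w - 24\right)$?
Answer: $- \frac{8137}{8092} \approx -1.0056$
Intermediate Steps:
$L{\left(w \right)} = w \left(-24 + w\right)$
$\frac{L{\left(-79 \right)}}{-8092} = \frac{\left(-79\right) \left(-24 - 79\right)}{-8092} = \left(-79\right) \left(-103\right) \left(- \frac{1}{8092}\right) = 8137 \left(- \frac{1}{8092}\right) = - \frac{8137}{8092}$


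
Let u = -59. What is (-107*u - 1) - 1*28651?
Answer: -22339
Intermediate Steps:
(-107*u - 1) - 1*28651 = (-107*(-59) - 1) - 1*28651 = (6313 - 1) - 28651 = 6312 - 28651 = -22339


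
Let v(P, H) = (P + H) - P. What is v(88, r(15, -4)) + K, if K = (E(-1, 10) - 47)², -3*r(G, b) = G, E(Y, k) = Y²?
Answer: 2111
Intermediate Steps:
r(G, b) = -G/3
v(P, H) = H (v(P, H) = (H + P) - P = H)
K = 2116 (K = ((-1)² - 47)² = (1 - 47)² = (-46)² = 2116)
v(88, r(15, -4)) + K = -⅓*15 + 2116 = -5 + 2116 = 2111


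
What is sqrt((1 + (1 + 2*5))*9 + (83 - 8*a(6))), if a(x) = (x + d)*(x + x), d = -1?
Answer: 17*I ≈ 17.0*I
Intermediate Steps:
a(x) = 2*x*(-1 + x) (a(x) = (x - 1)*(x + x) = (-1 + x)*(2*x) = 2*x*(-1 + x))
sqrt((1 + (1 + 2*5))*9 + (83 - 8*a(6))) = sqrt((1 + (1 + 2*5))*9 + (83 - 16*6*(-1 + 6))) = sqrt((1 + (1 + 10))*9 + (83 - 16*6*5)) = sqrt((1 + 11)*9 + (83 - 8*60)) = sqrt(12*9 + (83 - 480)) = sqrt(108 - 397) = sqrt(-289) = 17*I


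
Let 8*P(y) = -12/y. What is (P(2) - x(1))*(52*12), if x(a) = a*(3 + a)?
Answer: -2964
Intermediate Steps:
P(y) = -3/(2*y) (P(y) = (-12/y)/8 = -3/(2*y))
(P(2) - x(1))*(52*12) = (-3/2/2 - (3 + 1))*(52*12) = (-3/2*½ - 4)*624 = (-¾ - 1*4)*624 = (-¾ - 4)*624 = -19/4*624 = -2964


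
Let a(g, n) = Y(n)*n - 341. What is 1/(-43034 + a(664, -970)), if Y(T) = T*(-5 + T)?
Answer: -1/917420875 ≈ -1.0900e-9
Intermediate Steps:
a(g, n) = -341 + n**2*(-5 + n) (a(g, n) = (n*(-5 + n))*n - 341 = n**2*(-5 + n) - 341 = -341 + n**2*(-5 + n))
1/(-43034 + a(664, -970)) = 1/(-43034 + (-341 + (-970)**2*(-5 - 970))) = 1/(-43034 + (-341 + 940900*(-975))) = 1/(-43034 + (-341 - 917377500)) = 1/(-43034 - 917377841) = 1/(-917420875) = -1/917420875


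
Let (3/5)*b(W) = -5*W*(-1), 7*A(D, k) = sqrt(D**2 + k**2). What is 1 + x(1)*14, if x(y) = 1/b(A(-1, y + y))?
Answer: 1 + 294*sqrt(5)/125 ≈ 6.2592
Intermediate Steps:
A(D, k) = sqrt(D**2 + k**2)/7
b(W) = 25*W/3 (b(W) = 5*(-5*W*(-1))/3 = 5*(5*W)/3 = 25*W/3)
x(y) = 21/(25*sqrt(1 + 4*y**2)) (x(y) = 1/(25*(sqrt((-1)**2 + (y + y)**2)/7)/3) = 1/(25*(sqrt(1 + (2*y)**2)/7)/3) = 1/(25*(sqrt(1 + 4*y**2)/7)/3) = 1/(25*sqrt(1 + 4*y**2)/21) = 21/(25*sqrt(1 + 4*y**2)))
1 + x(1)*14 = 1 + (21/(25*sqrt(1 + 4*1**2)))*14 = 1 + (21/(25*sqrt(1 + 4*1)))*14 = 1 + (21/(25*sqrt(1 + 4)))*14 = 1 + (21/(25*sqrt(5)))*14 = 1 + (21*(sqrt(5)/5)/25)*14 = 1 + (21*sqrt(5)/125)*14 = 1 + 294*sqrt(5)/125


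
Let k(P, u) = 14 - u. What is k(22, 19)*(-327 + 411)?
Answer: -420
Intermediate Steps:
k(22, 19)*(-327 + 411) = (14 - 1*19)*(-327 + 411) = (14 - 19)*84 = -5*84 = -420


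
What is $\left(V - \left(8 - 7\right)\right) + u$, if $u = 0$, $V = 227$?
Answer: $226$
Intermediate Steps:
$\left(V - \left(8 - 7\right)\right) + u = \left(227 - \left(8 - 7\right)\right) + 0 = \left(227 - 1\right) + 0 = 226 + 0 = 226$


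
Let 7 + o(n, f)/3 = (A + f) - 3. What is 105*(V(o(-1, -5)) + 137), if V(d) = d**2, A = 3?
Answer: 150465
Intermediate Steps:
o(n, f) = -21 + 3*f (o(n, f) = -21 + 3*((3 + f) - 3) = -21 + 3*f)
105*(V(o(-1, -5)) + 137) = 105*((-21 + 3*(-5))**2 + 137) = 105*((-21 - 15)**2 + 137) = 105*((-36)**2 + 137) = 105*(1296 + 137) = 105*1433 = 150465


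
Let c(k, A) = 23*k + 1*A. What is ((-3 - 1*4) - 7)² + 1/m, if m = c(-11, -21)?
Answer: 53703/274 ≈ 196.00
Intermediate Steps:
c(k, A) = A + 23*k (c(k, A) = 23*k + A = A + 23*k)
m = -274 (m = -21 + 23*(-11) = -21 - 253 = -274)
((-3 - 1*4) - 7)² + 1/m = ((-3 - 1*4) - 7)² + 1/(-274) = ((-3 - 4) - 7)² - 1/274 = (-7 - 7)² - 1/274 = (-14)² - 1/274 = 196 - 1/274 = 53703/274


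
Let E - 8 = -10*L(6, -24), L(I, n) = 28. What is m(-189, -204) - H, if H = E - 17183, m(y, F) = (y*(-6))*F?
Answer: -213881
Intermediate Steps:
m(y, F) = -6*F*y (m(y, F) = (-6*y)*F = -6*F*y)
E = -272 (E = 8 - 10*28 = 8 - 280 = -272)
H = -17455 (H = -272 - 17183 = -17455)
m(-189, -204) - H = -6*(-204)*(-189) - 1*(-17455) = -231336 + 17455 = -213881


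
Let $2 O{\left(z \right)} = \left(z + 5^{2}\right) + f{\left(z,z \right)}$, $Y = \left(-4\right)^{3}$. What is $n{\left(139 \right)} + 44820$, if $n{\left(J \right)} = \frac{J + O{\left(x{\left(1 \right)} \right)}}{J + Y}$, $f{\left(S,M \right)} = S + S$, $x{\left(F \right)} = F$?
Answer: $\frac{1120551}{25} \approx 44822.0$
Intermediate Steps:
$f{\left(S,M \right)} = 2 S$
$Y = -64$
$O{\left(z \right)} = \frac{25}{2} + \frac{3 z}{2}$ ($O{\left(z \right)} = \frac{\left(z + 5^{2}\right) + 2 z}{2} = \frac{\left(z + 25\right) + 2 z}{2} = \frac{\left(25 + z\right) + 2 z}{2} = \frac{25 + 3 z}{2} = \frac{25}{2} + \frac{3 z}{2}$)
$n{\left(J \right)} = \frac{14 + J}{-64 + J}$ ($n{\left(J \right)} = \frac{J + \left(\frac{25}{2} + \frac{3}{2} \cdot 1\right)}{J - 64} = \frac{J + \left(\frac{25}{2} + \frac{3}{2}\right)}{-64 + J} = \frac{J + 14}{-64 + J} = \frac{14 + J}{-64 + J}$)
$n{\left(139 \right)} + 44820 = \frac{14 + 139}{-64 + 139} + 44820 = \frac{1}{75} \cdot 153 + 44820 = \frac{51}{25} + 44820 = \frac{1120551}{25}$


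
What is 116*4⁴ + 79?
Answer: 29775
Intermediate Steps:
116*4⁴ + 79 = 116*256 + 79 = 29696 + 79 = 29775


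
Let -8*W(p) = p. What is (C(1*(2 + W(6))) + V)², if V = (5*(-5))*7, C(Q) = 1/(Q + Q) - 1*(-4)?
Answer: 727609/25 ≈ 29104.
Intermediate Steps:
W(p) = -p/8
C(Q) = 4 + 1/(2*Q) (C(Q) = 1/(2*Q) + 4 = 4 + 1/(2*Q))
V = -175 (V = -25*7 = -175)
(C(1*(2 + W(6))) + V)² = ((4 + 1/(2*((1*(2 - ⅛*6))))) - 175)² = ((4 + 1/(2*((1*(2 - ¾))))) - 175)² = ((4 + 1/(2*((1*(5/4))))) - 175)² = ((4 + 1/(2*(5/4))) - 175)² = ((4 + (½)*(⅘)) - 175)² = ((4 + ⅖) - 175)² = (22/5 - 175)² = (-853/5)² = 727609/25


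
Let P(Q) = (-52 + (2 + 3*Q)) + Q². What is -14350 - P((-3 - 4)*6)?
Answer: -15938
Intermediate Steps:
P(Q) = -50 + Q² + 3*Q (P(Q) = (-50 + 3*Q) + Q² = -50 + Q² + 3*Q)
-14350 - P((-3 - 4)*6) = -14350 - (-50 + ((-3 - 4)*6)² + 3*((-3 - 4)*6)) = -14350 - (-50 + (-7*6)² + 3*(-7*6)) = -14350 - (-50 + (-42)² + 3*(-42)) = -14350 - (-50 + 1764 - 126) = -14350 - 1*1588 = -14350 - 1588 = -15938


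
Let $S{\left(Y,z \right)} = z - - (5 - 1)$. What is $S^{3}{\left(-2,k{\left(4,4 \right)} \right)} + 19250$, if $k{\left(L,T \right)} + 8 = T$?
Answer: $19250$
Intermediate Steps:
$k{\left(L,T \right)} = -8 + T$
$S{\left(Y,z \right)} = 4 + z$ ($S{\left(Y,z \right)} = z - \left(-1\right) 4 = z - -4 = z + 4 = 4 + z$)
$S^{3}{\left(-2,k{\left(4,4 \right)} \right)} + 19250 = \left(4 + \left(-8 + 4\right)\right)^{3} + 19250 = \left(4 - 4\right)^{3} + 19250 = 0^{3} + 19250 = 0 + 19250 = 19250$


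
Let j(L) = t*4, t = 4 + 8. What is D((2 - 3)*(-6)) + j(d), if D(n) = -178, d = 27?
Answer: -130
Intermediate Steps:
t = 12
j(L) = 48 (j(L) = 12*4 = 48)
D((2 - 3)*(-6)) + j(d) = -178 + 48 = -130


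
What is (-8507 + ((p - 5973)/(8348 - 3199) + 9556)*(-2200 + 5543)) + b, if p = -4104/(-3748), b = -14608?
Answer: 153995450839984/4824613 ≈ 3.1919e+7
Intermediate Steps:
p = 1026/937 (p = -4104*(-1/3748) = 1026/937 ≈ 1.0950)
(-8507 + ((p - 5973)/(8348 - 3199) + 9556)*(-2200 + 5543)) + b = (-8507 + ((1026/937 - 5973)/(8348 - 3199) + 9556)*(-2200 + 5543)) - 14608 = (-8507 + (-5595675/937/5149 + 9556)*3343) - 14608 = (-8507 + (-5595675/937*1/5149 + 9556)*3343) - 14608 = (-8507 + (-5595675/4824613 + 9556)*3343) - 14608 = (-8507 + (46098406153/4824613)*3343) - 14608 = (-8507 + 154106971769479/4824613) - 14608 = 154065928786688/4824613 - 14608 = 153995450839984/4824613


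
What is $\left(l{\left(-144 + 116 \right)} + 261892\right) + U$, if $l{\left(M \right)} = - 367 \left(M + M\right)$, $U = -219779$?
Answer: $62665$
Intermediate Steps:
$l{\left(M \right)} = - 734 M$ ($l{\left(M \right)} = - 367 \cdot 2 M = - 734 M$)
$\left(l{\left(-144 + 116 \right)} + 261892\right) + U = \left(- 734 \left(-144 + 116\right) + 261892\right) - 219779 = \left(\left(-734\right) \left(-28\right) + 261892\right) - 219779 = \left(20552 + 261892\right) - 219779 = 282444 - 219779 = 62665$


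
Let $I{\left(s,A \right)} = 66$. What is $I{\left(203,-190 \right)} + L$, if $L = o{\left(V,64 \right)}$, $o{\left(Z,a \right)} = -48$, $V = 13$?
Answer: $18$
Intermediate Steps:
$L = -48$
$I{\left(203,-190 \right)} + L = 66 - 48 = 18$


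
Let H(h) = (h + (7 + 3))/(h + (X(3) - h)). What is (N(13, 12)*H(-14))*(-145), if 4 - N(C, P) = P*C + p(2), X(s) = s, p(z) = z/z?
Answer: -29580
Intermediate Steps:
p(z) = 1
N(C, P) = 3 - C*P (N(C, P) = 4 - (P*C + 1) = 4 - (C*P + 1) = 4 - (1 + C*P) = 4 + (-1 - C*P) = 3 - C*P)
H(h) = 10/3 + h/3 (H(h) = (h + (7 + 3))/(h + (3 - h)) = (h + 10)/3 = (10 + h)*(⅓) = 10/3 + h/3)
(N(13, 12)*H(-14))*(-145) = ((3 - 1*13*12)*(10/3 + (⅓)*(-14)))*(-145) = ((3 - 156)*(10/3 - 14/3))*(-145) = -153*(-4/3)*(-145) = 204*(-145) = -29580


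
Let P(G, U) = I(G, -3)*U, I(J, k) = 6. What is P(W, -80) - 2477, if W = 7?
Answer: -2957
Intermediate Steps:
P(G, U) = 6*U
P(W, -80) - 2477 = 6*(-80) - 2477 = -480 - 2477 = -2957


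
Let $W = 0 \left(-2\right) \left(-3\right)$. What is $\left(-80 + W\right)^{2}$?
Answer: $6400$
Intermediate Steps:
$W = 0$ ($W = 0 \left(-3\right) = 0$)
$\left(-80 + W\right)^{2} = \left(-80 + 0\right)^{2} = \left(-80\right)^{2} = 6400$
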